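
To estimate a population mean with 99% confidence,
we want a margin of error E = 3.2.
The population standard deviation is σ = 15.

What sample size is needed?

Answer: n = 146

Derivation:
z_0.005 = 2.576
n = (z×σ/E)² = (2.576×15/3.2)²
n = 145.8056
Round up: n = 146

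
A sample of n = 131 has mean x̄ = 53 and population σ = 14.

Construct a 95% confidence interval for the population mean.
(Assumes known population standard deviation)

Confidence level: 95%, α = 0.05
z_0.025 = 1.960
SE = σ/√n = 14/√131 = 1.2232
Margin of error = 1.960 × 1.2232 = 2.3975
CI: x̄ ± margin = 53 ± 2.3975
CI: (50.6025, 55.3975)

Answer: (50.6025, 55.3975)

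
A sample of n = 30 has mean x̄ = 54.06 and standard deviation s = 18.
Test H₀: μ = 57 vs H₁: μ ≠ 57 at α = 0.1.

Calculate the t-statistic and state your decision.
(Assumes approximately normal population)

df = n - 1 = 29
SE = s/√n = 18/√30 = 3.2863
t = (x̄ - μ₀)/SE = (54.06 - 57)/3.2863 = -0.8946
Critical value: t_{0.05,29} = ±1.699
p-value ≈ 0.3784
Decision: fail to reject H₀

Answer: t = -0.8946, fail to reject H₀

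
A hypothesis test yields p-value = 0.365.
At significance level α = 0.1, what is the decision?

Compare p-value to α:
0.365 ≥ 0.1
Decision: fail to reject H₀

Answer: fail to reject H₀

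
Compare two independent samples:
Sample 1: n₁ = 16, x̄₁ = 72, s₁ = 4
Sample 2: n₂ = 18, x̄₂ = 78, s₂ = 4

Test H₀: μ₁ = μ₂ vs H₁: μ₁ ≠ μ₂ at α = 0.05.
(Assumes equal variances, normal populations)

Pooled variance: s²_p = [15×4² + 17×4²]/(32) = 16.0000
s_p = 4.0000
SE = s_p×√(1/n₁ + 1/n₂) = 4.0000×√(1/16 + 1/18) = 1.3744
t = (x̄₁ - x̄₂)/SE = (72 - 78)/1.3744 = -4.3655
df = 32, t-critical = ±2.037
Decision: reject H₀

Answer: t = -4.3655, reject H₀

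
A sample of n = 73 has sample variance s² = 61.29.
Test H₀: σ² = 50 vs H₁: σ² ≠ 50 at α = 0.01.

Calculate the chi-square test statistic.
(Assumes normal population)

df = n - 1 = 72
χ² = (n-1)s²/σ₀² = 72×61.29/50 = 88.2576
Critical values: χ²_{0.995,72} = 44.843, χ²_{0.005,72} = 106.648
Rejection region: χ² < 44.843 or χ² > 106.648
Decision: fail to reject H₀

Answer: χ² = 88.2576, fail to reject H₀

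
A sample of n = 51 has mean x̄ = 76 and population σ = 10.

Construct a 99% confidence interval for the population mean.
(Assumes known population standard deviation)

Confidence level: 99%, α = 0.01
z_0.005 = 2.576
SE = σ/√n = 10/√51 = 1.4003
Margin of error = 2.576 × 1.4003 = 3.6072
CI: x̄ ± margin = 76 ± 3.6072
CI: (72.3928, 79.6072)

Answer: (72.3928, 79.6072)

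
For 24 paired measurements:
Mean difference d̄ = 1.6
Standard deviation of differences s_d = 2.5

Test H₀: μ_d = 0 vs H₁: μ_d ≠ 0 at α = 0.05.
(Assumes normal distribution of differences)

Answer: t = 3.1354, reject H₀

Derivation:
df = n - 1 = 23
SE = s_d/√n = 2.5/√24 = 0.5103
t = d̄/SE = 1.6/0.5103 = 3.1354
Critical value: t_{0.025,23} = ±2.069
p-value ≈ 0.0046
Decision: reject H₀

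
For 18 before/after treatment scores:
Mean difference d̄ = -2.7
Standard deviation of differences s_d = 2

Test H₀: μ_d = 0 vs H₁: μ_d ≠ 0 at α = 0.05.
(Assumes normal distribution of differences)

df = n - 1 = 17
SE = s_d/√n = 2/√18 = 0.4714
t = d̄/SE = -2.7/0.4714 = -5.7276
Critical value: t_{0.025,17} = ±2.110
p-value < 0.0001
Decision: reject H₀

Answer: t = -5.7276, reject H₀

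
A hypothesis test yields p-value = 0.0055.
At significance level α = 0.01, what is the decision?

Answer: reject H₀

Derivation:
Compare p-value to α:
0.0055 < 0.01
Decision: reject H₀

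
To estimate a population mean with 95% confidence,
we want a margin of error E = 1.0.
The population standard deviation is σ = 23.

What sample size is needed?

z_0.025 = 1.960
n = (z×σ/E)² = (1.960×23/1.0)²
n = 2032.2064
Round up: n = 2033

Answer: n = 2033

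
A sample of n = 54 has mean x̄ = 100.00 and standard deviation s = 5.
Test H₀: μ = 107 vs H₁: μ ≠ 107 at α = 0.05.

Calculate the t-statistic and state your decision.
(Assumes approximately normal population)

Answer: t = -10.2881, reject H₀

Derivation:
df = n - 1 = 53
SE = s/√n = 5/√54 = 0.6804
t = (x̄ - μ₀)/SE = (100.00 - 107)/0.6804 = -10.2881
Critical value: t_{0.025,53} = ±2.006
p-value < 0.0001
Decision: reject H₀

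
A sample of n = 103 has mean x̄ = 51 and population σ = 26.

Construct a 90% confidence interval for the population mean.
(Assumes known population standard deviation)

Confidence level: 90%, α = 0.1
z_0.05 = 1.645
SE = σ/√n = 26/√103 = 2.5619
Margin of error = 1.645 × 2.5619 = 4.2143
CI: x̄ ± margin = 51 ± 4.2143
CI: (46.7857, 55.2143)

Answer: (46.7857, 55.2143)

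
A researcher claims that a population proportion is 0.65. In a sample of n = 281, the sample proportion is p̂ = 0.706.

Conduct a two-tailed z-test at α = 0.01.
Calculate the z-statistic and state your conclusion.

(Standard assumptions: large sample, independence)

Answer: z = 1.9681, fail to reject H₀

Derivation:
H₀: p = 0.65, H₁: p ≠ 0.65
Standard error: SE = √(p₀(1-p₀)/n) = √(0.65×0.35/281) = 0.028454
z-statistic: z = (p̂ - p₀)/SE = (0.706 - 0.65)/0.028454 = 1.9681
Critical value: z_0.005 = ±2.576
p-value = 0.0491
Decision: fail to reject H₀ at α = 0.01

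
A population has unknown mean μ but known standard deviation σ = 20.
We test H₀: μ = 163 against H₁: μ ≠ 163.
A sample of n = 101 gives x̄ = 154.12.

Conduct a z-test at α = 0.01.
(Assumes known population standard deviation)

Standard error: SE = σ/√n = 20/√101 = 1.9901
z-statistic: z = (x̄ - μ₀)/SE = (154.12 - 163)/1.9901 = -4.4621
Critical value: ±2.576
p-value < 0.0001
Decision: reject H₀

Answer: z = -4.4621, reject H₀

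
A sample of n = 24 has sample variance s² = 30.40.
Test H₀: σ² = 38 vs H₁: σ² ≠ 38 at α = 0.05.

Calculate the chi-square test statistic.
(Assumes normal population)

Answer: χ² = 18.4000, fail to reject H₀

Derivation:
df = n - 1 = 23
χ² = (n-1)s²/σ₀² = 23×30.40/38 = 18.4000
Critical values: χ²_{0.975,23} = 11.689, χ²_{0.025,23} = 38.076
Rejection region: χ² < 11.689 or χ² > 38.076
Decision: fail to reject H₀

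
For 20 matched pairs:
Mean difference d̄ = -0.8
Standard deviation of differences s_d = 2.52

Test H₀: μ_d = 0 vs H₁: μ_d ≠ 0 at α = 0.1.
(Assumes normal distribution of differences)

df = n - 1 = 19
SE = s_d/√n = 2.52/√20 = 0.5635
t = d̄/SE = -0.8/0.5635 = -1.4197
Critical value: t_{0.05,19} = ±1.729
p-value ≈ 0.1719
Decision: fail to reject H₀

Answer: t = -1.4197, fail to reject H₀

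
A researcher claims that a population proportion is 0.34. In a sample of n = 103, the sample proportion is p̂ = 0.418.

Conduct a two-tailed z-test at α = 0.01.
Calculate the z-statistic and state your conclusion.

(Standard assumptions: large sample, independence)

H₀: p = 0.34, H₁: p ≠ 0.34
Standard error: SE = √(p₀(1-p₀)/n) = √(0.34×0.66/103) = 0.046676
z-statistic: z = (p̂ - p₀)/SE = (0.418 - 0.34)/0.046676 = 1.6711
Critical value: z_0.005 = ±2.576
p-value = 0.0947
Decision: fail to reject H₀ at α = 0.01

Answer: z = 1.6711, fail to reject H₀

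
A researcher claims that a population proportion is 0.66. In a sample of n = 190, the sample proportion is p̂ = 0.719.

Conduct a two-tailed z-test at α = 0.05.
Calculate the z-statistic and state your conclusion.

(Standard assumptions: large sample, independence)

Answer: z = 1.7168, fail to reject H₀

Derivation:
H₀: p = 0.66, H₁: p ≠ 0.66
Standard error: SE = √(p₀(1-p₀)/n) = √(0.66×0.34/190) = 0.034366
z-statistic: z = (p̂ - p₀)/SE = (0.719 - 0.66)/0.034366 = 1.7168
Critical value: z_0.025 = ±1.960
p-value = 0.0860
Decision: fail to reject H₀ at α = 0.05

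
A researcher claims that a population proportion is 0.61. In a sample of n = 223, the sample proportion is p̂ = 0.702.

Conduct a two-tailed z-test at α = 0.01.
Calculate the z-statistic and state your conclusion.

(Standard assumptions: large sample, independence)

H₀: p = 0.61, H₁: p ≠ 0.61
Standard error: SE = √(p₀(1-p₀)/n) = √(0.61×0.39/223) = 0.032662
z-statistic: z = (p̂ - p₀)/SE = (0.702 - 0.61)/0.032662 = 2.8167
Critical value: z_0.005 = ±2.576
p-value = 0.0049
Decision: reject H₀ at α = 0.01

Answer: z = 2.8167, reject H₀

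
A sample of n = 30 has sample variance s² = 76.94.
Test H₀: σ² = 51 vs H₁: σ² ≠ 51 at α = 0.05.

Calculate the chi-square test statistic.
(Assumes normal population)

df = n - 1 = 29
χ² = (n-1)s²/σ₀² = 29×76.94/51 = 43.7502
Critical values: χ²_{0.975,29} = 16.047, χ²_{0.025,29} = 45.722
Rejection region: χ² < 16.047 or χ² > 45.722
Decision: fail to reject H₀

Answer: χ² = 43.7502, fail to reject H₀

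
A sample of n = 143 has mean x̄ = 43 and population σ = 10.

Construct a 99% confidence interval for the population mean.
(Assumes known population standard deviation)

Answer: (40.8459, 45.1541)

Derivation:
Confidence level: 99%, α = 0.01
z_0.005 = 2.576
SE = σ/√n = 10/√143 = 0.8362
Margin of error = 2.576 × 0.8362 = 2.1541
CI: x̄ ± margin = 43 ± 2.1541
CI: (40.8459, 45.1541)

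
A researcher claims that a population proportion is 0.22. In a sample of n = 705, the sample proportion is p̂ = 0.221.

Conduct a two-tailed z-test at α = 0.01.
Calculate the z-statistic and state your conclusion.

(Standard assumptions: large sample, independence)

H₀: p = 0.22, H₁: p ≠ 0.22
Standard error: SE = √(p₀(1-p₀)/n) = √(0.22×0.78/705) = 0.015601
z-statistic: z = (p̂ - p₀)/SE = (0.221 - 0.22)/0.015601 = 0.0641
Critical value: z_0.005 = ±2.576
p-value = 0.9489
Decision: fail to reject H₀ at α = 0.01

Answer: z = 0.0641, fail to reject H₀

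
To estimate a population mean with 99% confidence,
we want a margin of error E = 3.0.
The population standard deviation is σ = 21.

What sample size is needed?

z_0.005 = 2.576
n = (z×σ/E)² = (2.576×21/3.0)²
n = 325.1530
Round up: n = 326

Answer: n = 326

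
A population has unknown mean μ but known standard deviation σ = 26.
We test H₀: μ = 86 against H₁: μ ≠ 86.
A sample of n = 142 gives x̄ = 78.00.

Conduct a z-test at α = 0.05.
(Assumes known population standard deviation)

Standard error: SE = σ/√n = 26/√142 = 2.1819
z-statistic: z = (x̄ - μ₀)/SE = (78.00 - 86)/2.1819 = -3.6665
Critical value: ±1.960
p-value = 0.0002
Decision: reject H₀

Answer: z = -3.6665, reject H₀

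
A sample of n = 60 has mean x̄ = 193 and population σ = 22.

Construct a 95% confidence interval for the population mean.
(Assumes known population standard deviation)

Confidence level: 95%, α = 0.05
z_0.025 = 1.960
SE = σ/√n = 22/√60 = 2.8402
Margin of error = 1.960 × 2.8402 = 5.5668
CI: x̄ ± margin = 193 ± 5.5668
CI: (187.4332, 198.5668)

Answer: (187.4332, 198.5668)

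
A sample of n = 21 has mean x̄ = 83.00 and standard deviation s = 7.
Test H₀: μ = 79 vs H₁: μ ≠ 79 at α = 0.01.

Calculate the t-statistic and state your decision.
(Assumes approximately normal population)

df = n - 1 = 20
SE = s/√n = 7/√21 = 1.5275
t = (x̄ - μ₀)/SE = (83.00 - 79)/1.5275 = 2.6187
Critical value: t_{0.005,20} = ±2.845
p-value ≈ 0.0164
Decision: fail to reject H₀

Answer: t = 2.6187, fail to reject H₀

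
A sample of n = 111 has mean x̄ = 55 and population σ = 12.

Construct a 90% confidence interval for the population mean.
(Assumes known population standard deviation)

Answer: (53.1263, 56.8737)

Derivation:
Confidence level: 90%, α = 0.1
z_0.05 = 1.645
SE = σ/√n = 12/√111 = 1.1390
Margin of error = 1.645 × 1.1390 = 1.8737
CI: x̄ ± margin = 55 ± 1.8737
CI: (53.1263, 56.8737)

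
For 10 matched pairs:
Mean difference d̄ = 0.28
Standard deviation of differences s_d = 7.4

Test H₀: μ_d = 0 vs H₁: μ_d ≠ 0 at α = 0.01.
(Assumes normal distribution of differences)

df = n - 1 = 9
SE = s_d/√n = 7.4/√10 = 2.3401
t = d̄/SE = 0.28/2.3401 = 0.1197
Critical value: t_{0.005,9} = ±3.250
p-value ≈ 0.9074
Decision: fail to reject H₀

Answer: t = 0.1197, fail to reject H₀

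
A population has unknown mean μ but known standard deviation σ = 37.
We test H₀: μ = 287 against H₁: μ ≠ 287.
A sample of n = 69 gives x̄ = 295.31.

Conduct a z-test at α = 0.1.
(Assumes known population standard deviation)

Answer: z = 1.8656, reject H₀

Derivation:
Standard error: SE = σ/√n = 37/√69 = 4.4543
z-statistic: z = (x̄ - μ₀)/SE = (295.31 - 287)/4.4543 = 1.8656
Critical value: ±1.645
p-value = 0.0621
Decision: reject H₀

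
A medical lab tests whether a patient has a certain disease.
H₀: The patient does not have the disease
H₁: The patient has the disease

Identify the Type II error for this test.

A Type I error (probability α) occurs when we reject a true H₀.
A Type II error (probability β) occurs when we fail to reject a false H₀.

Answer: Failing to diagnose a patient who actually has the disease (false negative)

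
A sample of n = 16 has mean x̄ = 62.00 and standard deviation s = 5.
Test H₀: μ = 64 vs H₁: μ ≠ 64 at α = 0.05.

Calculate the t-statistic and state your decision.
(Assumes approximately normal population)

df = n - 1 = 15
SE = s/√n = 5/√16 = 1.2500
t = (x̄ - μ₀)/SE = (62.00 - 64)/1.2500 = -1.6000
Critical value: t_{0.025,15} = ±2.131
p-value ≈ 0.1304
Decision: fail to reject H₀

Answer: t = -1.6000, fail to reject H₀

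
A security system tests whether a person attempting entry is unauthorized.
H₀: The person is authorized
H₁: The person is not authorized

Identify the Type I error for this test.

Answer: Denying entry to an authorized person

Derivation:
Type I error: rejecting H₀ when it is actually true (false positive).
Type II error: failing to reject H₀ when H₁ is actually true (false negative).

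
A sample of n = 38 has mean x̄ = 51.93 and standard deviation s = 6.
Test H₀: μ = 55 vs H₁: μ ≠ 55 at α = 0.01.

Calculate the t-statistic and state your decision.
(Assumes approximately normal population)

Answer: t = -3.1542, reject H₀

Derivation:
df = n - 1 = 37
SE = s/√n = 6/√38 = 0.9733
t = (x̄ - μ₀)/SE = (51.93 - 55)/0.9733 = -3.1542
Critical value: t_{0.005,37} = ±2.715
p-value ≈ 0.0032
Decision: reject H₀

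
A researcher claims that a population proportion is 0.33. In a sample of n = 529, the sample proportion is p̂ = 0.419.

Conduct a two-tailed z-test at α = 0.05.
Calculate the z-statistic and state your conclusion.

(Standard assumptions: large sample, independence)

Answer: z = 4.3534, reject H₀

Derivation:
H₀: p = 0.33, H₁: p ≠ 0.33
Standard error: SE = √(p₀(1-p₀)/n) = √(0.33×0.67/529) = 0.020444
z-statistic: z = (p̂ - p₀)/SE = (0.419 - 0.33)/0.020444 = 4.3534
Critical value: z_0.025 = ±1.960
p-value < 0.0001
Decision: reject H₀ at α = 0.05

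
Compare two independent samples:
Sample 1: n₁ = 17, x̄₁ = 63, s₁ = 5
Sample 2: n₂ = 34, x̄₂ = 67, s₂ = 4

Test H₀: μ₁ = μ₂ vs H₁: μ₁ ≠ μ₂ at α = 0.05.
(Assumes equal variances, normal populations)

Answer: t = -3.0943, reject H₀

Derivation:
Pooled variance: s²_p = [16×5² + 33×4²]/(49) = 18.9388
s_p = 4.3519
SE = s_p×√(1/n₁ + 1/n₂) = 4.3519×√(1/17 + 1/34) = 1.2927
t = (x̄₁ - x̄₂)/SE = (63 - 67)/1.2927 = -3.0943
df = 49, t-critical = ±2.010
Decision: reject H₀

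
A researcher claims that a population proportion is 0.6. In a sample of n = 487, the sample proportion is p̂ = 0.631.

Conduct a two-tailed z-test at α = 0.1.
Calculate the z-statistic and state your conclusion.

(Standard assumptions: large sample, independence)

Answer: z = 1.3965, fail to reject H₀

Derivation:
H₀: p = 0.6, H₁: p ≠ 0.6
Standard error: SE = √(p₀(1-p₀)/n) = √(0.6×0.4/487) = 0.022199
z-statistic: z = (p̂ - p₀)/SE = (0.631 - 0.6)/0.022199 = 1.3965
Critical value: z_0.05 = ±1.645
p-value = 0.1626
Decision: fail to reject H₀ at α = 0.1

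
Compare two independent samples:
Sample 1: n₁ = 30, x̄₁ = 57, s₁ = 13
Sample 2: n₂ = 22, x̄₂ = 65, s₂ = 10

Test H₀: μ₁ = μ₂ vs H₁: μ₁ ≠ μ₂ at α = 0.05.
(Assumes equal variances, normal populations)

Pooled variance: s²_p = [29×13² + 21×10²]/(50) = 140.0200
s_p = 11.8330
SE = s_p×√(1/n₁ + 1/n₂) = 11.8330×√(1/30 + 1/22) = 3.3214
t = (x̄₁ - x̄₂)/SE = (57 - 65)/3.3214 = -2.4086
df = 50, t-critical = ±2.009
Decision: reject H₀

Answer: t = -2.4086, reject H₀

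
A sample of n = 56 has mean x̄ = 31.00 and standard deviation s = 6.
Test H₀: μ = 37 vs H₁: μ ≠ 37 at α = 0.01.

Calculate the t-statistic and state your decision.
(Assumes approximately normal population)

Answer: t = -7.4832, reject H₀

Derivation:
df = n - 1 = 55
SE = s/√n = 6/√56 = 0.8018
t = (x̄ - μ₀)/SE = (31.00 - 37)/0.8018 = -7.4832
Critical value: t_{0.005,55} = ±2.668
p-value < 0.0001
Decision: reject H₀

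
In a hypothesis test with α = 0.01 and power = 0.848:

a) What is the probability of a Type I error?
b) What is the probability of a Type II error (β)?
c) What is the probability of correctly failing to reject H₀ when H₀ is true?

Answer: a) 0.01, b) 0.152, c) 0.99

Derivation:
a) Type I error probability = α = 0.01
b) Power = P(reject H₀ | H₁ true) = 1 - β = 0.848, so Type II error probability = β = 1 - Power = 0.152
c) P(fail to reject H₀ | H₀ true) = 1 - α = 0.99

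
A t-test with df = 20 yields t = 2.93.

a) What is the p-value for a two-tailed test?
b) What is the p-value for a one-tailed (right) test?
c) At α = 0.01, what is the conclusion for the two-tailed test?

Using t-distribution with df = 20:
a) Two-tailed: p = 2×P(T > 2.93) = 0.0083
b) One-tailed: p = P(T > 2.93) = 0.0041
c) 0.0083 < 0.01, reject H₀

Answer: a) 0.0083, b) 0.0041, c) reject H₀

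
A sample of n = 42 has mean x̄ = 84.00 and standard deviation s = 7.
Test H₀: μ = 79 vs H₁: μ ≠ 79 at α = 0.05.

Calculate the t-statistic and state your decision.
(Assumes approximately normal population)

df = n - 1 = 41
SE = s/√n = 7/√42 = 1.0801
t = (x̄ - μ₀)/SE = (84.00 - 79)/1.0801 = 4.6292
Critical value: t_{0.025,41} = ±2.020
p-value < 0.0001
Decision: reject H₀

Answer: t = 4.6292, reject H₀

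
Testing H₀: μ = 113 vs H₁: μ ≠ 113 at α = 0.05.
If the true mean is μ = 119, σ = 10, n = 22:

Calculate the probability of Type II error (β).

Answer: β ≈ 0.1965

Derivation:
SE = σ/√n = 10/√22 = 2.1320
Critical values: μ₀ ± z_0.025×SE = 113 ± 1.960×2.1320
Acceptance region: (108.8213, 117.1787)
Under H₁ (μ = 119): z_high = (117.1787 - 119)/2.1320 = -0.8543, z_low = (108.8213 - 119)/2.1320 = -4.7742
β = P(not reject | H₁) = Φ(-0.8543) - Φ(-4.7742) ≈ 0.1965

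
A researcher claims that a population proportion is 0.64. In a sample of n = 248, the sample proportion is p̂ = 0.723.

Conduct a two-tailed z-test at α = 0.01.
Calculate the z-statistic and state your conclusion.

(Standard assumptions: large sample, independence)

H₀: p = 0.64, H₁: p ≠ 0.64
Standard error: SE = √(p₀(1-p₀)/n) = √(0.64×0.36/248) = 0.030480
z-statistic: z = (p̂ - p₀)/SE = (0.723 - 0.64)/0.030480 = 2.7231
Critical value: z_0.005 = ±2.576
p-value = 0.0065
Decision: reject H₀ at α = 0.01

Answer: z = 2.7231, reject H₀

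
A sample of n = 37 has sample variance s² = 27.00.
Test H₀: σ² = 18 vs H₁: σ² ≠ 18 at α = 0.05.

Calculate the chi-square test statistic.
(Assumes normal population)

df = n - 1 = 36
χ² = (n-1)s²/σ₀² = 36×27.00/18 = 54.0000
Critical values: χ²_{0.975,36} = 21.336, χ²_{0.025,36} = 54.437
Rejection region: χ² < 21.336 or χ² > 54.437
Decision: fail to reject H₀

Answer: χ² = 54.0000, fail to reject H₀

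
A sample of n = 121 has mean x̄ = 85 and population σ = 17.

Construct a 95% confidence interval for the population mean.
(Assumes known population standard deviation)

Answer: (81.9708, 88.0292)

Derivation:
Confidence level: 95%, α = 0.05
z_0.025 = 1.960
SE = σ/√n = 17/√121 = 1.5455
Margin of error = 1.960 × 1.5455 = 3.0292
CI: x̄ ± margin = 85 ± 3.0292
CI: (81.9708, 88.0292)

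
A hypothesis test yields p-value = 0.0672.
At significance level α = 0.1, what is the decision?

Compare p-value to α:
0.0672 < 0.1
Decision: reject H₀

Answer: reject H₀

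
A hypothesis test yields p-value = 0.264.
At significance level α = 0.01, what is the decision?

Compare p-value to α:
0.264 ≥ 0.01
Decision: fail to reject H₀

Answer: fail to reject H₀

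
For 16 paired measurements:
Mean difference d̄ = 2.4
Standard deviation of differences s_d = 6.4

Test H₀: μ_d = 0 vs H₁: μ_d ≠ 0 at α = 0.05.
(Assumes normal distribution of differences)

df = n - 1 = 15
SE = s_d/√n = 6.4/√16 = 1.6000
t = d̄/SE = 2.4/1.6000 = 1.5000
Critical value: t_{0.025,15} = ±2.131
p-value ≈ 0.1544
Decision: fail to reject H₀

Answer: t = 1.5000, fail to reject H₀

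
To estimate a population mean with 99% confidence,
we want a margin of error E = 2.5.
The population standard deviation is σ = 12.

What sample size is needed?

z_0.005 = 2.576
n = (z×σ/E)² = (2.576×12/2.5)²
n = 152.8883
Round up: n = 153

Answer: n = 153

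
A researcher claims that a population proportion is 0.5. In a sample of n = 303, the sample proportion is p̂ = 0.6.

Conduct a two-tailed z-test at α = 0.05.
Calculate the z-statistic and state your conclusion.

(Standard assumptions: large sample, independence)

H₀: p = 0.5, H₁: p ≠ 0.5
Standard error: SE = √(p₀(1-p₀)/n) = √(0.5×0.5/303) = 0.028724
z-statistic: z = (p̂ - p₀)/SE = (0.6 - 0.5)/0.028724 = 3.4814
Critical value: z_0.025 = ±1.960
p-value = 0.0005
Decision: reject H₀ at α = 0.05

Answer: z = 3.4814, reject H₀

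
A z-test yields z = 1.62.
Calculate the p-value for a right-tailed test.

Answer: p-value ≈ 0.0526

Derivation:
For z = 1.62:
p = P(Z > 1.62) = 1 - Φ(1.62) = 0.0526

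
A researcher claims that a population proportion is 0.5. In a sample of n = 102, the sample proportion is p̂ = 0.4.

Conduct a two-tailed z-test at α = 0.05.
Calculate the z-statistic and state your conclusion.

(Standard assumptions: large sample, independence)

H₀: p = 0.5, H₁: p ≠ 0.5
Standard error: SE = √(p₀(1-p₀)/n) = √(0.5×0.5/102) = 0.049507
z-statistic: z = (p̂ - p₀)/SE = (0.4 - 0.5)/0.049507 = -2.0199
Critical value: z_0.025 = ±1.960
p-value = 0.0434
Decision: reject H₀ at α = 0.05

Answer: z = -2.0199, reject H₀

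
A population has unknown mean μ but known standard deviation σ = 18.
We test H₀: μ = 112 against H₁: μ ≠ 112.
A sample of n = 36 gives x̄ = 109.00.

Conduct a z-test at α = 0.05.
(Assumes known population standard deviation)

Standard error: SE = σ/√n = 18/√36 = 3.0000
z-statistic: z = (x̄ - μ₀)/SE = (109.00 - 112)/3.0000 = -1.0000
Critical value: ±1.960
p-value = 0.3173
Decision: fail to reject H₀

Answer: z = -1.0000, fail to reject H₀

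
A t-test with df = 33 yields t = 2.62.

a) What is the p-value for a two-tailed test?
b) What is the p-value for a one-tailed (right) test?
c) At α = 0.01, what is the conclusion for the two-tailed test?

Using t-distribution with df = 33:
a) Two-tailed: p = 2×P(T > 2.62) = 0.0132
b) One-tailed: p = P(T > 2.62) = 0.0066
c) 0.0132 ≥ 0.01, fail to reject H₀

Answer: a) 0.0132, b) 0.0066, c) fail to reject H₀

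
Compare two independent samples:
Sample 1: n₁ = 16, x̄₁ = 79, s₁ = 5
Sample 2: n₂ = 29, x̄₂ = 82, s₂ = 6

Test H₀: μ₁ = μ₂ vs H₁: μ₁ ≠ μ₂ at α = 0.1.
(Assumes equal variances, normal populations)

Answer: t = -1.6987, reject H₀

Derivation:
Pooled variance: s²_p = [15×5² + 28×6²]/(43) = 32.1628
s_p = 5.6712
SE = s_p×√(1/n₁ + 1/n₂) = 5.6712×√(1/16 + 1/29) = 1.7661
t = (x̄₁ - x̄₂)/SE = (79 - 82)/1.7661 = -1.6987
df = 43, t-critical = ±1.681
Decision: reject H₀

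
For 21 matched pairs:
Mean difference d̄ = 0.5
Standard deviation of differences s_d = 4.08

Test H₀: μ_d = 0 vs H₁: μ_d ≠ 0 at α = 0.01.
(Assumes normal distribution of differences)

df = n - 1 = 20
SE = s_d/√n = 4.08/√21 = 0.8903
t = d̄/SE = 0.5/0.8903 = 0.5616
Critical value: t_{0.005,20} = ±2.845
p-value ≈ 0.5806
Decision: fail to reject H₀

Answer: t = 0.5616, fail to reject H₀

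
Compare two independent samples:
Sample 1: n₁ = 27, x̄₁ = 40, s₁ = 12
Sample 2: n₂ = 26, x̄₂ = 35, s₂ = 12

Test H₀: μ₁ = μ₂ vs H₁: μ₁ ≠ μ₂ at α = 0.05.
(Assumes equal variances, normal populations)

Pooled variance: s²_p = [26×12² + 25×12²]/(51) = 144.0000
s_p = 12.0000
SE = s_p×√(1/n₁ + 1/n₂) = 12.0000×√(1/27 + 1/26) = 3.2972
t = (x̄₁ - x̄₂)/SE = (40 - 35)/3.2972 = 1.5164
df = 51, t-critical = ±2.008
Decision: fail to reject H₀

Answer: t = 1.5164, fail to reject H₀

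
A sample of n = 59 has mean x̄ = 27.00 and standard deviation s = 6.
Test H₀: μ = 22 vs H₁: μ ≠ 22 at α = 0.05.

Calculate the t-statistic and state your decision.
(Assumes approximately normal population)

Answer: t = 6.4012, reject H₀

Derivation:
df = n - 1 = 58
SE = s/√n = 6/√59 = 0.7811
t = (x̄ - μ₀)/SE = (27.00 - 22)/0.7811 = 6.4012
Critical value: t_{0.025,58} = ±2.002
p-value < 0.0001
Decision: reject H₀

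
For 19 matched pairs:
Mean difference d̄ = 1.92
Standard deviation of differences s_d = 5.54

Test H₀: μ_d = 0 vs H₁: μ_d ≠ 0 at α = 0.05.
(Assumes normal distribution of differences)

df = n - 1 = 18
SE = s_d/√n = 5.54/√19 = 1.2710
t = d̄/SE = 1.92/1.2710 = 1.5106
Critical value: t_{0.025,18} = ±2.101
p-value ≈ 0.1482
Decision: fail to reject H₀

Answer: t = 1.5106, fail to reject H₀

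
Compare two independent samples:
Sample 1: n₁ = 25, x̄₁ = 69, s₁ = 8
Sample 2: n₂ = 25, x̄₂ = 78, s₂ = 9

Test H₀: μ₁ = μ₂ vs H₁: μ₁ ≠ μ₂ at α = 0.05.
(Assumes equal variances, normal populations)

Pooled variance: s²_p = [24×8² + 24×9²]/(48) = 72.5000
s_p = 8.5147
SE = s_p×√(1/n₁ + 1/n₂) = 8.5147×√(1/25 + 1/25) = 2.4083
t = (x̄₁ - x̄₂)/SE = (69 - 78)/2.4083 = -3.7371
df = 48, t-critical = ±2.011
Decision: reject H₀

Answer: t = -3.7371, reject H₀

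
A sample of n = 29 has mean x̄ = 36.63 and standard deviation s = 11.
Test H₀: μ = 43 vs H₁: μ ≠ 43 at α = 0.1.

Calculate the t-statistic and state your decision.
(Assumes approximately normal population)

df = n - 1 = 28
SE = s/√n = 11/√29 = 2.0426
t = (x̄ - μ₀)/SE = (36.63 - 43)/2.0426 = -3.1186
Critical value: t_{0.05,28} = ±1.701
p-value ≈ 0.0042
Decision: reject H₀

Answer: t = -3.1186, reject H₀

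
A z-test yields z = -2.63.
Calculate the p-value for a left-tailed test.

Answer: p-value ≈ 0.0043

Derivation:
For z = -2.63:
p = P(Z < -2.63) = Φ(-2.63) = 0.0043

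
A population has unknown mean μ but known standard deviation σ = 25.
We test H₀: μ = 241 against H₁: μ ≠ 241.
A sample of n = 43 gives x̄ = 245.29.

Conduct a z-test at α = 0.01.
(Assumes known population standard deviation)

Answer: z = 1.1252, fail to reject H₀

Derivation:
Standard error: SE = σ/√n = 25/√43 = 3.8125
z-statistic: z = (x̄ - μ₀)/SE = (245.29 - 241)/3.8125 = 1.1252
Critical value: ±2.576
p-value = 0.2605
Decision: fail to reject H₀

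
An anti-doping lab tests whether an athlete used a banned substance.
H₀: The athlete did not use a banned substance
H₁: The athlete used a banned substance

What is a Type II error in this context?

Answer: Failing to detect doping in an athlete who used a banned substance

Derivation:
A Type I error (probability α) occurs when we reject a true H₀.
A Type II error (probability β) occurs when we fail to reject a false H₀.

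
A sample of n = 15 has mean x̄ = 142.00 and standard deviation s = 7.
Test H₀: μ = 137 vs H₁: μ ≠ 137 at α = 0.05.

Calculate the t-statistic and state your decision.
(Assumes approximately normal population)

df = n - 1 = 14
SE = s/√n = 7/√15 = 1.8074
t = (x̄ - μ₀)/SE = (142.00 - 137)/1.8074 = 2.7664
Critical value: t_{0.025,14} = ±2.145
p-value ≈ 0.0151
Decision: reject H₀

Answer: t = 2.7664, reject H₀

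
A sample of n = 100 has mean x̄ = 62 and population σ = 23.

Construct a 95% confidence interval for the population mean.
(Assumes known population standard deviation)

Answer: (57.4920, 66.5080)

Derivation:
Confidence level: 95%, α = 0.05
z_0.025 = 1.960
SE = σ/√n = 23/√100 = 2.3000
Margin of error = 1.960 × 2.3000 = 4.5080
CI: x̄ ± margin = 62 ± 4.5080
CI: (57.4920, 66.5080)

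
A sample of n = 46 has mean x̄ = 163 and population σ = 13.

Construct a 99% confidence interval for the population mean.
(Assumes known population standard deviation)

Answer: (158.0626, 167.9374)

Derivation:
Confidence level: 99%, α = 0.01
z_0.005 = 2.576
SE = σ/√n = 13/√46 = 1.9167
Margin of error = 2.576 × 1.9167 = 4.9374
CI: x̄ ± margin = 163 ± 4.9374
CI: (158.0626, 167.9374)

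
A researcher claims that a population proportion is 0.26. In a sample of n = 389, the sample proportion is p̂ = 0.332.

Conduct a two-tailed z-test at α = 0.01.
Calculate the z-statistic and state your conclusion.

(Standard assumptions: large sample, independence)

Answer: z = 3.2374, reject H₀

Derivation:
H₀: p = 0.26, H₁: p ≠ 0.26
Standard error: SE = √(p₀(1-p₀)/n) = √(0.26×0.74/389) = 0.022240
z-statistic: z = (p̂ - p₀)/SE = (0.332 - 0.26)/0.022240 = 3.2374
Critical value: z_0.005 = ±2.576
p-value = 0.0012
Decision: reject H₀ at α = 0.01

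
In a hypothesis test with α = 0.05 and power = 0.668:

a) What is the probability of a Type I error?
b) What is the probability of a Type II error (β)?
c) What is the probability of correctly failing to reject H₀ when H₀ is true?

a) Type I error probability = α = 0.05
b) Power = P(reject H₀ | H₁ true) = 1 - β = 0.668, so Type II error probability = β = 1 - Power = 0.332
c) P(fail to reject H₀ | H₀ true) = 1 - α = 0.95

Answer: a) 0.05, b) 0.332, c) 0.95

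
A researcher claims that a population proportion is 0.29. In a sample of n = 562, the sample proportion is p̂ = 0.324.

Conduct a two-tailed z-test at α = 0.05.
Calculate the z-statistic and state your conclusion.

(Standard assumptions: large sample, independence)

H₀: p = 0.29, H₁: p ≠ 0.29
Standard error: SE = √(p₀(1-p₀)/n) = √(0.29×0.71/562) = 0.019141
z-statistic: z = (p̂ - p₀)/SE = (0.324 - 0.29)/0.019141 = 1.7763
Critical value: z_0.025 = ±1.960
p-value = 0.0757
Decision: fail to reject H₀ at α = 0.05

Answer: z = 1.7763, fail to reject H₀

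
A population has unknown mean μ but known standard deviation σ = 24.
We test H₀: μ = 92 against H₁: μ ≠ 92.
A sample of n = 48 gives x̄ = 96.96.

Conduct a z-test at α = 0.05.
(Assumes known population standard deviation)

Answer: z = 1.4318, fail to reject H₀

Derivation:
Standard error: SE = σ/√n = 24/√48 = 3.4641
z-statistic: z = (x̄ - μ₀)/SE = (96.96 - 92)/3.4641 = 1.4318
Critical value: ±1.960
p-value = 0.1522
Decision: fail to reject H₀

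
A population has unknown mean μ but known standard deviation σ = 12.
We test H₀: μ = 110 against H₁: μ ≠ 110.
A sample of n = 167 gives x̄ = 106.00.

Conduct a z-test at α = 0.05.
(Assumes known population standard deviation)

Answer: z = -4.3076, reject H₀

Derivation:
Standard error: SE = σ/√n = 12/√167 = 0.9286
z-statistic: z = (x̄ - μ₀)/SE = (106.00 - 110)/0.9286 = -4.3076
Critical value: ±1.960
p-value < 0.0001
Decision: reject H₀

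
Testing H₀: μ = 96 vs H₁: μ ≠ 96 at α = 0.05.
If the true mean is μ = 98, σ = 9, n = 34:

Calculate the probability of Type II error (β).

SE = σ/√n = 9/√34 = 1.5435
Critical values: μ₀ ± z_0.025×SE = 96 ± 1.960×1.5435
Acceptance region: (92.9747, 99.0253)
Under H₁ (μ = 98): z_high = (99.0253 - 98)/1.5435 = 0.6643, z_low = (92.9747 - 98)/1.5435 = -3.2558
β = P(not reject | H₁) = Φ(0.6643) - Φ(-3.2558) ≈ 0.7462

Answer: β ≈ 0.7462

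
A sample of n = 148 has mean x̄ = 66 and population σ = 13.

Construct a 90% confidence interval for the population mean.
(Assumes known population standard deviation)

Confidence level: 90%, α = 0.1
z_0.05 = 1.645
SE = σ/√n = 13/√148 = 1.0686
Margin of error = 1.645 × 1.0686 = 1.7578
CI: x̄ ± margin = 66 ± 1.7578
CI: (64.2422, 67.7578)

Answer: (64.2422, 67.7578)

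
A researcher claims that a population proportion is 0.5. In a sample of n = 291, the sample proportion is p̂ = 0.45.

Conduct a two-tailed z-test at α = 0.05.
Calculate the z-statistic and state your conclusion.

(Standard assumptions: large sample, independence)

H₀: p = 0.5, H₁: p ≠ 0.5
Standard error: SE = √(p₀(1-p₀)/n) = √(0.5×0.5/291) = 0.029311
z-statistic: z = (p̂ - p₀)/SE = (0.45 - 0.5)/0.029311 = -1.7058
Critical value: z_0.025 = ±1.960
p-value = 0.0880
Decision: fail to reject H₀ at α = 0.05

Answer: z = -1.7058, fail to reject H₀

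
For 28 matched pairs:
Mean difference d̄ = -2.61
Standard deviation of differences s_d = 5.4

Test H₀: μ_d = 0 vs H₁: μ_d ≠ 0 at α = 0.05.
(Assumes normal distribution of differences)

Answer: t = -2.5576, reject H₀

Derivation:
df = n - 1 = 27
SE = s_d/√n = 5.4/√28 = 1.0205
t = d̄/SE = -2.61/1.0205 = -2.5576
Critical value: t_{0.025,27} = ±2.052
p-value ≈ 0.0165
Decision: reject H₀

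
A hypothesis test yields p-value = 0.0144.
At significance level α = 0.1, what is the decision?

Compare p-value to α:
0.0144 < 0.1
Decision: reject H₀

Answer: reject H₀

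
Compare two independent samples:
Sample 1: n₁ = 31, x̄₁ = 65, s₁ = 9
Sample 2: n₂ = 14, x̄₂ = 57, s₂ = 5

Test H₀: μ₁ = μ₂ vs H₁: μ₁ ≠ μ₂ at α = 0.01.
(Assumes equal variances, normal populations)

Pooled variance: s²_p = [30×9² + 13×5²]/(43) = 64.0698
s_p = 8.0044
SE = s_p×√(1/n₁ + 1/n₂) = 8.0044×√(1/31 + 1/14) = 2.5774
t = (x̄₁ - x̄₂)/SE = (65 - 57)/2.5774 = 3.1039
df = 43, t-critical = ±2.695
Decision: reject H₀

Answer: t = 3.1039, reject H₀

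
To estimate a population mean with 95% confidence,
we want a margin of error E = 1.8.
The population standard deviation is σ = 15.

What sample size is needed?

Answer: n = 267

Derivation:
z_0.025 = 1.960
n = (z×σ/E)² = (1.960×15/1.8)²
n = 266.7778
Round up: n = 267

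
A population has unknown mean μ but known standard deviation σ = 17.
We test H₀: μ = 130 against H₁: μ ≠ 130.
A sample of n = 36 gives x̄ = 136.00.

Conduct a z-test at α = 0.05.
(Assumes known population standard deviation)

Answer: z = 2.1177, reject H₀

Derivation:
Standard error: SE = σ/√n = 17/√36 = 2.8333
z-statistic: z = (x̄ - μ₀)/SE = (136.00 - 130)/2.8333 = 2.1177
Critical value: ±1.960
p-value = 0.0342
Decision: reject H₀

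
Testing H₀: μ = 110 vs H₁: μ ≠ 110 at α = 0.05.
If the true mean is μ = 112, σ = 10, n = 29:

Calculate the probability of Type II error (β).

SE = σ/√n = 10/√29 = 1.8570
Critical values: μ₀ ± z_0.025×SE = 110 ± 1.960×1.8570
Acceptance region: (106.3603, 113.6397)
Under H₁ (μ = 112): z_high = (113.6397 - 112)/1.8570 = 0.8830, z_low = (106.3603 - 112)/1.8570 = -3.0370
β = P(not reject | H₁) = Φ(0.8830) - Φ(-3.0370) ≈ 0.8102

Answer: β ≈ 0.8102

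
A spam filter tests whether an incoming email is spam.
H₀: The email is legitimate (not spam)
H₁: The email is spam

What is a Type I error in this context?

Answer: Marking a legitimate email as spam

Derivation:
Type I error (α): Rejecting H₀ when H₀ is true
Type II error (β): Failing to reject H₀ when H₁ is true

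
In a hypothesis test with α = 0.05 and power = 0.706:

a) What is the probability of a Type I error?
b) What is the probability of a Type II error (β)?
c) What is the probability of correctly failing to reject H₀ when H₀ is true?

a) Type I error probability = α = 0.05
b) Power = P(reject H₀ | H₁ true) = 1 - β = 0.706, so Type II error probability = β = 1 - Power = 0.294
c) P(fail to reject H₀ | H₀ true) = 1 - α = 0.95

Answer: a) 0.05, b) 0.294, c) 0.95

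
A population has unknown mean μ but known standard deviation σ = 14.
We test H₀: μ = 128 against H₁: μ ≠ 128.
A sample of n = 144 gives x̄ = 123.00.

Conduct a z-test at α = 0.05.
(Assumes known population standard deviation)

Answer: z = -4.2856, reject H₀

Derivation:
Standard error: SE = σ/√n = 14/√144 = 1.1667
z-statistic: z = (x̄ - μ₀)/SE = (123.00 - 128)/1.1667 = -4.2856
Critical value: ±1.960
p-value < 0.0001
Decision: reject H₀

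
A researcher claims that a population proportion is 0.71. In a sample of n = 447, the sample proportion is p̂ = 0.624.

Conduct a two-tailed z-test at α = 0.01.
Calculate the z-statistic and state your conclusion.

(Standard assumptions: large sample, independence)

H₀: p = 0.71, H₁: p ≠ 0.71
Standard error: SE = √(p₀(1-p₀)/n) = √(0.71×0.29/447) = 0.021462
z-statistic: z = (p̂ - p₀)/SE = (0.624 - 0.71)/0.021462 = -4.0071
Critical value: z_0.005 = ±2.576
p-value = 0.0001
Decision: reject H₀ at α = 0.01

Answer: z = -4.0071, reject H₀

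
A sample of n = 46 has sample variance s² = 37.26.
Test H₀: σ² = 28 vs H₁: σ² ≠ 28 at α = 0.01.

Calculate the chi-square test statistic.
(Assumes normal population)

Answer: χ² = 59.8821, fail to reject H₀

Derivation:
df = n - 1 = 45
χ² = (n-1)s²/σ₀² = 45×37.26/28 = 59.8821
Critical values: χ²_{0.995,45} = 24.311, χ²_{0.005,45} = 73.166
Rejection region: χ² < 24.311 or χ² > 73.166
Decision: fail to reject H₀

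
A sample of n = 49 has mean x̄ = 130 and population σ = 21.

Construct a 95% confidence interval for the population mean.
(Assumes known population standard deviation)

Confidence level: 95%, α = 0.05
z_0.025 = 1.960
SE = σ/√n = 21/√49 = 3.0000
Margin of error = 1.960 × 3.0000 = 5.8800
CI: x̄ ± margin = 130 ± 5.8800
CI: (124.1200, 135.8800)

Answer: (124.1200, 135.8800)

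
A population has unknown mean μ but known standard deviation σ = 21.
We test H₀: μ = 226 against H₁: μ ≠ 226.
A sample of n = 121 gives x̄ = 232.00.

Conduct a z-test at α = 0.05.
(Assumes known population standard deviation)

Answer: z = 3.1428, reject H₀

Derivation:
Standard error: SE = σ/√n = 21/√121 = 1.9091
z-statistic: z = (x̄ - μ₀)/SE = (232.00 - 226)/1.9091 = 3.1428
Critical value: ±1.960
p-value = 0.0017
Decision: reject H₀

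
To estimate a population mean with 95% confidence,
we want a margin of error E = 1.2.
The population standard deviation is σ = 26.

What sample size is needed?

z_0.025 = 1.960
n = (z×σ/E)² = (1.960×26/1.2)²
n = 1803.4178
Round up: n = 1804

Answer: n = 1804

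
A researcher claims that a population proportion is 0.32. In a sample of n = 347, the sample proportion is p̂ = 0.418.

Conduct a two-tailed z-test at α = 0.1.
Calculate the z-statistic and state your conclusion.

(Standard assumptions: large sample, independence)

H₀: p = 0.32, H₁: p ≠ 0.32
Standard error: SE = √(p₀(1-p₀)/n) = √(0.32×0.68/347) = 0.025042
z-statistic: z = (p̂ - p₀)/SE = (0.418 - 0.32)/0.025042 = 3.9134
Critical value: z_0.05 = ±1.645
p-value = 0.0001
Decision: reject H₀ at α = 0.1

Answer: z = 3.9134, reject H₀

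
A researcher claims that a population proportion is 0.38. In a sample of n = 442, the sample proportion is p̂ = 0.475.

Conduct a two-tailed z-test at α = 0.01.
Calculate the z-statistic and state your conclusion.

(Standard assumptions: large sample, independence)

H₀: p = 0.38, H₁: p ≠ 0.38
Standard error: SE = √(p₀(1-p₀)/n) = √(0.38×0.62/442) = 0.023087
z-statistic: z = (p̂ - p₀)/SE = (0.475 - 0.38)/0.023087 = 4.1149
Critical value: z_0.005 = ±2.576
p-value < 0.0001
Decision: reject H₀ at α = 0.01

Answer: z = 4.1149, reject H₀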